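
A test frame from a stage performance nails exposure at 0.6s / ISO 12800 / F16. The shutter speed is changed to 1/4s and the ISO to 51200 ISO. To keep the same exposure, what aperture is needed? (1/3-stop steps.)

Shutter speed: 0.6 → 0.5 → 0.4 → 0.3 → 1/4 — 1 1/3 stops shorter (darker).
ISO: 12800 → 16000 → 20000 → 25600 → 32000 → 40000 → 51200 — 2 stops higher (brighter).
Net change so far: 2/3 stop brighter. Offset with the aperture: f/16 → f/18 → f/20.

f/20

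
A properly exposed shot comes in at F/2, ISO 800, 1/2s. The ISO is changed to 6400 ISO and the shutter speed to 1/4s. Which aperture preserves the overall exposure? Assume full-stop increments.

ISO: 800 → 1600 → 3200 → 6400 — 3 stops raised (brighter).
Shutter speed: 1/2 → 1/4 — 1 stop faster (darker).
Net change so far: 2 stops brighter. Offset with the aperture: f/2 → f/2.8 → f/4.

f/4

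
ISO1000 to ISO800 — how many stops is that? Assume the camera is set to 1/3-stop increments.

1/3 stop

1000 → 800 — count the steps: 1 third-stops = 1/3 stop.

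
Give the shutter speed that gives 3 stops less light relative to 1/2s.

Shutter speed: 1/2 → 1/4 → 1/8 → 1/15 — 3 stops shorter (darker).

1/15s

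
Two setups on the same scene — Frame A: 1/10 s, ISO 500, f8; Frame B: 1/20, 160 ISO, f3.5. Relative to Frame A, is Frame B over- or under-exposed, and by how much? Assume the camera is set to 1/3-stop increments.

1/3 stop darker

Aperture: f/8 → f/7.1 → f/6.3 → f/5.6 → f/5 → f/4.5 → f/4 → f/3.5 — 2 1/3 stops wider (brighter).
Shutter speed: 1/10 → 1/13 → 1/15 → 1/20 — 1 stop shorter (darker).
ISO: 500 → 400 → 320 → 250 → 200 → 160 — 1 2/3 stops dropped (darker).
Net: +2 1/3 −1 −1 2/3 = −1/3 stops.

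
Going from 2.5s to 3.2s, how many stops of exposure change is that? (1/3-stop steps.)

1/3 stop

2.5 → 3.2 — count the steps: 1 third-stops = 1/3 stop.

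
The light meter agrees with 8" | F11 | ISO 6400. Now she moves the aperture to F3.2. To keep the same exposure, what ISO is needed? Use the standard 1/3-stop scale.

ISO 500

Aperture: f/11 → f/10 → f/9 → f/8 → f/7.1 → f/6.3 → f/5.6 → f/5 → f/4.5 → f/4 → f/3.5 → f/3.2 — 3 2/3 stops opened up (brighter).
Need 3 2/3 stops darker from the ISO: 6400 → 5000 → 4000 → 3200 → 2500 → 2000 → 1600 → 1250 → 1000 → 800 → 640 → 500.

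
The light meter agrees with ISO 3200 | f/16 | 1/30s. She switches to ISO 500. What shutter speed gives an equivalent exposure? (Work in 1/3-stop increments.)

1/5s

ISO: 3200 → 2500 → 2000 → 1600 → 1250 → 1000 → 800 → 640 → 500 — 2 2/3 stops lower (darker).
Need 2 2/3 stops brighter from the shutter speed: 1/30 → 1/25 → 1/20 → 1/15 → 1/13 → 1/10 → 1/8 → 1/6 → 1/5.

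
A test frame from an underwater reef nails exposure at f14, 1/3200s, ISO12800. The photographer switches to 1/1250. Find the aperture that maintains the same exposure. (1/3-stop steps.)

f/22

Shutter speed: 1/3200 → 1/2500 → 1/2000 → 1/1600 → 1/1250 — 1 1/3 stops longer (brighter).
Need 1 1/3 stops darker from the aperture: f/14 → f/16 → f/18 → f/20 → f/22.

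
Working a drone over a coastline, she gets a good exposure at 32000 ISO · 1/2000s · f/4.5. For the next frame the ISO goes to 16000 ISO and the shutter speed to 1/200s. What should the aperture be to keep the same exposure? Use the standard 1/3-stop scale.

ISO: 32000 → 25600 → 20000 → 16000 — 1 stop lower (darker).
Shutter speed: 1/2000 → 1/1600 → 1/1250 → 1/1000 → 1/800 → 1/640 → 1/500 → 1/400 → 1/320 → 1/250 → 1/200 — 3 1/3 stops longer (brighter).
Net change so far: 2 1/3 stops brighter. Offset with the aperture: f/4.5 → f/5 → f/5.6 → f/6.3 → f/7.1 → f/8 → f/9 → f/10.

f/10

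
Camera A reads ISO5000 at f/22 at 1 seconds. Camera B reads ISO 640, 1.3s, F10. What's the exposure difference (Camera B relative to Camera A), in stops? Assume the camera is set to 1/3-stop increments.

1/3 stop darker

Aperture: f/22 → f/20 → f/18 → f/16 → f/14 → f/13 → f/11 → f/10 — 2 1/3 stops opened up (brighter).
Shutter speed: 1 → 1.3 — 1/3 stop longer (brighter).
ISO: 5000 → 4000 → 3200 → 2500 → 2000 → 1600 → 1250 → 1000 → 800 → 640 — 3 stops dropped (darker).
Net: +2 1/3 +1/3 −3 = −1/3 stops.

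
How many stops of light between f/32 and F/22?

f/32 → f/22 — count the steps: 1 stop.

1 stop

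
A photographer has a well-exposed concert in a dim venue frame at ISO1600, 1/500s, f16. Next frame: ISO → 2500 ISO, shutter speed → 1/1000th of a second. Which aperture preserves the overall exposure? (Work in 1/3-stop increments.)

f/14

ISO: 1600 → 2000 → 2500 — 2/3 stop raised (brighter).
Shutter speed: 1/500 → 1/640 → 1/800 → 1/1000 — 1 stop shorter (darker).
Net change so far: 1/3 stop darker. Offset with the aperture: f/16 → f/14.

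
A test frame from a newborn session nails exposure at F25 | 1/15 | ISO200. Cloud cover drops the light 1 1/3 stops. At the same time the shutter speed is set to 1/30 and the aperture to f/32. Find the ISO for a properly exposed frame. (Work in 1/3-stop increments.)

Scene light: 1 1/3 stops darker.
Shutter speed: 1/15 → 1/20 → 1/25 → 1/30 — 1 stop faster (darker).
Aperture: f/25 → f/29 → f/32 — 2/3 stop narrower (darker).
Net so far: 3 stops darker. ISO: 200 → 250 → 320 → 400 → 500 → 640 → 800 → 1000 → 1250 → 1600.

ISO 1600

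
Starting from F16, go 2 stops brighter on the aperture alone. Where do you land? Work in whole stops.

f/8

Aperture: f/16 → f/11 → f/8 — 2 stops wider (brighter).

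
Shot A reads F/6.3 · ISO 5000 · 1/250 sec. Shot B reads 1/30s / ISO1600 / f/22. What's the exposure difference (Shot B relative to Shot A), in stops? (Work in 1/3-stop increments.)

2 1/3 stops darker

Aperture: f/6.3 → f/7.1 → f/8 → f/9 → f/10 → f/11 → f/13 → f/14 → f/16 → f/18 → f/20 → f/22 — 3 2/3 stops smaller aperture (darker).
Shutter speed: 1/250 → 1/200 → 1/160 → 1/125 → 1/100 → 1/80 → 1/60 → 1/50 → 1/40 → 1/30 — 3 stops slower (brighter).
ISO: 5000 → 4000 → 3200 → 2500 → 2000 → 1600 — 1 2/3 stops lower (darker).
Net: −3 2/3 +3 −1 2/3 = −2 1/3 stops.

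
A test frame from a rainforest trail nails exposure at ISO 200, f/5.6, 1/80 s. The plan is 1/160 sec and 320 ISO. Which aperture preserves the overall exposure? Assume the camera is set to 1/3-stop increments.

f/5

Shutter speed: 1/80 → 1/100 → 1/125 → 1/160 — 1 stop faster (darker).
ISO: 200 → 250 → 320 — 2/3 stop raised (brighter).
Net change so far: 1/3 stop darker. Offset with the aperture: f/5.6 → f/5.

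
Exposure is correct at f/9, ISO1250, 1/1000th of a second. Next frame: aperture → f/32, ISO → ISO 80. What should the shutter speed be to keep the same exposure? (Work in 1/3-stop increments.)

Aperture: f/9 → f/10 → f/11 → f/13 → f/14 → f/16 → f/18 → f/20 → f/22 → f/25 → f/29 → f/32 — 3 2/3 stops smaller aperture (darker).
ISO: 1250 → 1000 → 800 → 640 → 500 → 400 → 320 → 250 → 200 → 160 → 125 → 100 → 80 — 4 stops dropped (darker).
Net change so far: 7 2/3 stops darker. Offset with the shutter speed: 1/1000 → 1/800 → 1/640 → 1/500 → 1/400 → 1/320 → 1/250 → 1/200 → 1/160 → 1/125 → 1/100 → 1/80 → 1/60 → 1/50 → 1/40 → 1/30 → 1/25 → 1/20 → 1/15 → 1/13 → 1/10 → 1/8 → 1/6 → 1/5.

1/5s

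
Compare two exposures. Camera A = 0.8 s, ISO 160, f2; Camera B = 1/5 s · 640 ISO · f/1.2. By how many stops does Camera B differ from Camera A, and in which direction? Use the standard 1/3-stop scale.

1 1/3 stops brighter

Aperture: f/2 → f/1.8 → f/1.6 → f/1.4 → f/1.2 — 1 1/3 stops larger aperture (brighter).
Shutter speed: 0.8 → 0.6 → 0.5 → 0.4 → 0.3 → 1/4 → 1/5 — 2 stops shorter (darker).
ISO: 160 → 200 → 250 → 320 → 400 → 500 → 640 — 2 stops raised (brighter).
Net: +1 1/3 −2 +2 = +1 1/3 stops.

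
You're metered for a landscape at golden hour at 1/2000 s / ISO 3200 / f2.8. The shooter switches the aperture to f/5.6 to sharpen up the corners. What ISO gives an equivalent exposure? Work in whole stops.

ISO 12800

Aperture: f/2.8 → f/4 → f/5.6 — 2 stops stopped down (darker).
Need 2 stops brighter from the ISO: 3200 → 6400 → 12800.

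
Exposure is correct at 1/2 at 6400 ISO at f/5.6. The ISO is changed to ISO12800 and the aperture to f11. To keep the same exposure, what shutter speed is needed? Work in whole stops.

1 s

ISO: 6400 → 12800 — 1 stop raised (brighter).
Aperture: f/5.6 → f/8 → f/11 — 2 stops narrower (darker).
Net change so far: 1 stop darker. Offset with the shutter speed: 1/2 → 1.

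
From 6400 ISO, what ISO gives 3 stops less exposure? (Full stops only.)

ISO: 6400 → 3200 → 1600 → 800 — 3 stops lower (darker).

ISO 800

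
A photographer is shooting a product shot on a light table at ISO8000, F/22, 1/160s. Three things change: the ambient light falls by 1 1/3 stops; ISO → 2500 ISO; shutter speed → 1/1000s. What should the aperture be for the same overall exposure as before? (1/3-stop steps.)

Scene light: 1 1/3 stops darker.
ISO: 8000 → 6400 → 5000 → 4000 → 3200 → 2500 — 1 2/3 stops lower (darker).
Shutter speed: 1/160 → 1/200 → 1/250 → 1/320 → 1/400 → 1/500 → 1/640 → 1/800 → 1/1000 — 2 2/3 stops faster (darker).
Net so far: 5 2/3 stops darker. Aperture: f/22 → f/20 → f/18 → f/16 → f/14 → f/13 → f/11 → f/10 → f/9 → f/8 → f/7.1 → f/6.3 → f/5.6 → f/5 → f/4.5 → f/4 → f/3.5 → f/3.2.

f/3.2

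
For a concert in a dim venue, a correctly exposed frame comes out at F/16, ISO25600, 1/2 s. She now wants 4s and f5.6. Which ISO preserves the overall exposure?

Shutter speed: 1/2 → 1 → 2 → 4 — 3 stops longer (brighter).
Aperture: f/16 → f/11 → f/8 → f/5.6 — 3 stops larger aperture (brighter).
Net change so far: 6 stops brighter. Offset with the ISO: 25600 → 12800 → 6400 → 3200 → 1600 → 800 → 400.

ISO 400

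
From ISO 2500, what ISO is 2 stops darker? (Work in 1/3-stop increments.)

ISO 640

ISO: 2500 → 2000 → 1600 → 1250 → 1000 → 800 → 640 — 2 stops dropped (darker).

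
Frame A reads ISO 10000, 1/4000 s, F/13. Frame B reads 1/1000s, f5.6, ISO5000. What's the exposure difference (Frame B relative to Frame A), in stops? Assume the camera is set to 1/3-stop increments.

3 1/3 stops brighter

Aperture: f/13 → f/11 → f/10 → f/9 → f/8 → f/7.1 → f/6.3 → f/5.6 — 2 1/3 stops larger aperture (brighter).
Shutter speed: 1/4000 → 1/3200 → 1/2500 → 1/2000 → 1/1600 → 1/1250 → 1/1000 — 2 stops slower (brighter).
ISO: 10000 → 8000 → 6400 → 5000 — 1 stop lower (darker).
Net: +2 1/3 +2 −1 = +3 1/3 stops.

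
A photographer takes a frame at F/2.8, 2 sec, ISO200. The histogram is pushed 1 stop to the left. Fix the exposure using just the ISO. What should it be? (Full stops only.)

Underexposed by 1 stop → need 1 stop brighter.
ISO: 200 → 400.

ISO 400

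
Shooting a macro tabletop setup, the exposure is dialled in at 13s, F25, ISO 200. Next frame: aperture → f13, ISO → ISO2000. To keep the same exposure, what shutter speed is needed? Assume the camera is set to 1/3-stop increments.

Aperture: f/25 → f/22 → f/20 → f/18 → f/16 → f/14 → f/13 — 2 stops wider (brighter).
ISO: 200 → 250 → 320 → 400 → 500 → 640 → 800 → 1000 → 1250 → 1600 → 2000 — 3 1/3 stops higher (brighter).
Net change so far: 5 1/3 stops brighter. Offset with the shutter speed: 13 → 10 → 8 → 6 → 5 → 4 → 3.2 → 2.5 → 2 → 1.6 → 1.3 → 1 → 0.8 → 0.6 → 0.5 → 0.4 → 0.3.

0.3 s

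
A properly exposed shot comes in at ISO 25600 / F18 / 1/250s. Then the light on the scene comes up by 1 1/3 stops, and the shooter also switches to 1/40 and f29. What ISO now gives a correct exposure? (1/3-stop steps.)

Scene light: 1 1/3 stops brighter.
Shutter speed: 1/250 → 1/200 → 1/160 → 1/125 → 1/100 → 1/80 → 1/60 → 1/50 → 1/40 — 2 2/3 stops slower (brighter).
Aperture: f/18 → f/20 → f/22 → f/25 → f/29 — 1 1/3 stops narrower (darker).
Net so far: 2 2/3 stops brighter. ISO: 25600 → 20000 → 16000 → 12800 → 10000 → 8000 → 6400 → 5000 → 4000.

ISO 4000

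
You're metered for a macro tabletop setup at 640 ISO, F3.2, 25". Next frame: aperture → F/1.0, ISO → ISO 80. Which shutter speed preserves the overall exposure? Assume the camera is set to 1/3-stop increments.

Aperture: f/3.2 → f/2.8 → f/2.5 → f/2.2 → f/2 → f/1.8 → f/1.6 → f/1.4 → f/1.2 → f/1.1 → f/1.0 — 3 1/3 stops larger aperture (brighter).
ISO: 640 → 500 → 400 → 320 → 250 → 200 → 160 → 125 → 100 → 80 — 3 stops dropped (darker).
Net change so far: 1/3 stop brighter. Offset with the shutter speed: 25 → 20.

20 s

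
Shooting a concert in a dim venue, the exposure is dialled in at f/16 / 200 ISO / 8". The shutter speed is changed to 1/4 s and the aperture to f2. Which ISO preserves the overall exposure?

ISO 100

Shutter speed: 8 → 4 → 2 → 1 → 1/2 → 1/4 — 5 stops shorter (darker).
Aperture: f/16 → f/11 → f/8 → f/5.6 → f/4 → f/2.8 → f/2 — 6 stops wider (brighter).
Net change so far: 1 stop brighter. Offset with the ISO: 200 → 100.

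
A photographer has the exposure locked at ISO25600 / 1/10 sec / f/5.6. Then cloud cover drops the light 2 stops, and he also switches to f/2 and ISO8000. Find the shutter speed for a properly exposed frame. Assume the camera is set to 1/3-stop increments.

Scene light: 2 stops darker.
Aperture: f/5.6 → f/5 → f/4.5 → f/4 → f/3.5 → f/3.2 → f/2.8 → f/2.5 → f/2.2 → f/2 — 3 stops opened up (brighter).
ISO: 25600 → 20000 → 16000 → 12800 → 10000 → 8000 — 1 2/3 stops dropped (darker).
Net so far: 2/3 stop darker. Shutter speed: 1/10 → 1/8 → 1/6.

1/6s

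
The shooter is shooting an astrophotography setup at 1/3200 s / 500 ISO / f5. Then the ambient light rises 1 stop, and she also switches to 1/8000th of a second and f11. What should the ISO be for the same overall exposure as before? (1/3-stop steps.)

ISO 3200

Scene light: 1 stop brighter.
Shutter speed: 1/3200 → 1/4000 → 1/5000 → 1/6400 → 1/8000 — 1 1/3 stops faster (darker).
Aperture: f/5 → f/5.6 → f/6.3 → f/7.1 → f/8 → f/9 → f/10 → f/11 — 2 1/3 stops narrower (darker).
Net so far: 2 2/3 stops darker. ISO: 500 → 640 → 800 → 1000 → 1250 → 1600 → 2000 → 2500 → 3200.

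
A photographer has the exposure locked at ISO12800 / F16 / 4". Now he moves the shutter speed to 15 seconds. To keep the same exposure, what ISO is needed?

ISO 3200

Shutter speed: 4 → 8 → 15 — 2 stops longer (brighter).
Need 2 stops darker from the ISO: 12800 → 6400 → 3200.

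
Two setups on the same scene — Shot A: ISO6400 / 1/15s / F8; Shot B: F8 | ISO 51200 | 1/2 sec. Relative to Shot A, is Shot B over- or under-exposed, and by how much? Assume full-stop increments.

6 stops brighter

Aperture: unchanged.
Shutter speed: 1/15 → 1/8 → 1/4 → 1/2 — 3 stops longer (brighter).
ISO: 6400 → 12800 → 25600 → 51200 — 3 stops higher (brighter).
Net: +3 +3 = +6 stops.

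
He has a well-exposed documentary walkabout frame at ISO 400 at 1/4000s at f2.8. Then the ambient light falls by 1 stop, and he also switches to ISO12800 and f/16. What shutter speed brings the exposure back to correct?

Scene light: 1 stop darker.
ISO: 400 → 800 → 1600 → 3200 → 6400 → 12800 — 5 stops higher (brighter).
Aperture: f/2.8 → f/4 → f/5.6 → f/8 → f/11 → f/16 — 5 stops stopped down (darker).
Net so far: 1 stop darker. Shutter speed: 1/4000 → 1/2000.

1/2000s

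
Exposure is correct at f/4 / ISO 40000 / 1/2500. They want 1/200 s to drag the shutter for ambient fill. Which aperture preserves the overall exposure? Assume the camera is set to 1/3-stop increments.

f/14

Shutter speed: 1/2500 → 1/2000 → 1/1600 → 1/1250 → 1/1000 → 1/800 → 1/640 → 1/500 → 1/400 → 1/320 → 1/250 → 1/200 — 3 2/3 stops longer (brighter).
Need 3 2/3 stops darker from the aperture: f/4 → f/4.5 → f/5 → f/5.6 → f/6.3 → f/7.1 → f/8 → f/9 → f/10 → f/11 → f/13 → f/14.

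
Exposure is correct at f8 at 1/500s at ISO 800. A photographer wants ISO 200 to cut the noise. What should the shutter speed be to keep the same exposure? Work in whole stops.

ISO: 800 → 400 → 200 — 2 stops lower (darker).
Need 2 stops brighter from the shutter speed: 1/500 → 1/250 → 1/125.

1/125s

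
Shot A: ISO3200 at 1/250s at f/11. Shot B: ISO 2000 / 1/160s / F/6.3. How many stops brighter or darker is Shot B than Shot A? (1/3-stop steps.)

1 2/3 stops brighter

Aperture: f/11 → f/10 → f/9 → f/8 → f/7.1 → f/6.3 — 1 2/3 stops opened up (brighter).
Shutter speed: 1/250 → 1/200 → 1/160 — 2/3 stop longer (brighter).
ISO: 3200 → 2500 → 2000 — 2/3 stop dropped (darker).
Net: +1 2/3 +2/3 −2/3 = +1 2/3 stops.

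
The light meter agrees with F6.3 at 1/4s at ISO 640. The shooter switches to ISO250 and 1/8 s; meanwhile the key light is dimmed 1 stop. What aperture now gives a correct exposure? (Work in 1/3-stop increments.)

f/2

Scene light: 1 stop darker.
ISO: 640 → 500 → 400 → 320 → 250 — 1 1/3 stops dropped (darker).
Shutter speed: 1/4 → 1/5 → 1/6 → 1/8 — 1 stop faster (darker).
Net so far: 3 1/3 stops darker. Aperture: f/6.3 → f/5.6 → f/5 → f/4.5 → f/4 → f/3.5 → f/3.2 → f/2.8 → f/2.5 → f/2.2 → f/2.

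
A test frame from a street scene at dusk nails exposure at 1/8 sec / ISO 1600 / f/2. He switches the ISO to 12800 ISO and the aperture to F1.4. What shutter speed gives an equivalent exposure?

1/125s

ISO: 1600 → 3200 → 6400 → 12800 — 3 stops higher (brighter).
Aperture: f/2 → f/1.4 — 1 stop opened up (brighter).
Net change so far: 4 stops brighter. Offset with the shutter speed: 1/8 → 1/15 → 1/30 → 1/60 → 1/125.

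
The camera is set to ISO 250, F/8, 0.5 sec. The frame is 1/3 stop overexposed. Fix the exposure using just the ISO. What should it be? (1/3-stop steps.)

Overexposed by 1/3 stop → need 1/3 stop darker.
ISO: 250 → 200.

ISO 200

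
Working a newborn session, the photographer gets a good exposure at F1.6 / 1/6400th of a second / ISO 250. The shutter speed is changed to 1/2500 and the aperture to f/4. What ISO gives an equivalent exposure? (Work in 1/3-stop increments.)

ISO 640

Shutter speed: 1/6400 → 1/5000 → 1/4000 → 1/3200 → 1/2500 — 1 1/3 stops slower (brighter).
Aperture: f/1.6 → f/1.8 → f/2 → f/2.2 → f/2.5 → f/2.8 → f/3.2 → f/3.5 → f/4 — 2 2/3 stops narrower (darker).
Net change so far: 1 1/3 stops darker. Offset with the ISO: 250 → 320 → 400 → 500 → 640.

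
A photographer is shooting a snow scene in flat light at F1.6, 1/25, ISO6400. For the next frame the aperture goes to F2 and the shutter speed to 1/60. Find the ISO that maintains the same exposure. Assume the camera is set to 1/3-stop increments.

ISO 25600

Aperture: f/1.6 → f/1.8 → f/2 — 2/3 stop smaller aperture (darker).
Shutter speed: 1/25 → 1/30 → 1/40 → 1/50 → 1/60 — 1 1/3 stops shorter (darker).
Net change so far: 2 stops darker. Offset with the ISO: 6400 → 8000 → 10000 → 12800 → 16000 → 20000 → 25600.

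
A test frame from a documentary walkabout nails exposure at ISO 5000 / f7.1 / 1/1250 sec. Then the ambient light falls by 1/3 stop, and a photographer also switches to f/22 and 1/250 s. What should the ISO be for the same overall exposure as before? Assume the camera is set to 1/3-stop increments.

Scene light: 1/3 stop darker.
Aperture: f/7.1 → f/8 → f/9 → f/10 → f/11 → f/13 → f/14 → f/16 → f/18 → f/20 → f/22 — 3 1/3 stops smaller aperture (darker).
Shutter speed: 1/1250 → 1/1000 → 1/800 → 1/640 → 1/500 → 1/400 → 1/320 → 1/250 — 2 1/3 stops longer (brighter).
Net so far: 1 1/3 stops darker. ISO: 5000 → 6400 → 8000 → 10000 → 12800.

ISO 12800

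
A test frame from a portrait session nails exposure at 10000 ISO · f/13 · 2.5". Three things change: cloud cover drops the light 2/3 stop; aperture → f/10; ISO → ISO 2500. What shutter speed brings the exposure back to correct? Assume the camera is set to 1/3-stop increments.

Scene light: 2/3 stop darker.
Aperture: f/13 → f/11 → f/10 — 2/3 stop larger aperture (brighter).
ISO: 10000 → 8000 → 6400 → 5000 → 4000 → 3200 → 2500 — 2 stops lower (darker).
Net so far: 2 stops darker. Shutter speed: 2.5 → 3.2 → 4 → 5 → 6 → 8 → 10.

10 s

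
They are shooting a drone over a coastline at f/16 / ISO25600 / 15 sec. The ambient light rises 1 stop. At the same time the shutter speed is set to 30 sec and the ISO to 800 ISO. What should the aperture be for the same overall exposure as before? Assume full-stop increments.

f/5.6

Scene light: 1 stop brighter.
Shutter speed: 15 → 30 — 1 stop longer (brighter).
ISO: 25600 → 12800 → 6400 → 3200 → 1600 → 800 — 5 stops lower (darker).
Net so far: 3 stops darker. Aperture: f/16 → f/11 → f/8 → f/5.6.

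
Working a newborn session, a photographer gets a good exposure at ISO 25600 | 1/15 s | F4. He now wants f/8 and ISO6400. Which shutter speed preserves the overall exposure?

1 s

Aperture: f/4 → f/5.6 → f/8 — 2 stops narrower (darker).
ISO: 25600 → 12800 → 6400 — 2 stops lower (darker).
Net change so far: 4 stops darker. Offset with the shutter speed: 1/15 → 1/8 → 1/4 → 1/2 → 1.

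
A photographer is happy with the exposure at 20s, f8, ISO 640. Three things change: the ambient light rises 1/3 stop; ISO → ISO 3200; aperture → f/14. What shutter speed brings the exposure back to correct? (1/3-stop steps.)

10 s

Scene light: 1/3 stop brighter.
ISO: 640 → 800 → 1000 → 1250 → 1600 → 2000 → 2500 → 3200 — 2 1/3 stops higher (brighter).
Aperture: f/8 → f/9 → f/10 → f/11 → f/13 → f/14 — 1 2/3 stops narrower (darker).
Net so far: 1 stop brighter. Shutter speed: 20 → 15 → 13 → 10.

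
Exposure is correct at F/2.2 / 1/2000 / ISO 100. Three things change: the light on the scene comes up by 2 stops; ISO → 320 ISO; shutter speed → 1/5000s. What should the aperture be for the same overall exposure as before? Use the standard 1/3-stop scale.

f/5

Scene light: 2 stops brighter.
ISO: 100 → 125 → 160 → 200 → 250 → 320 — 1 2/3 stops higher (brighter).
Shutter speed: 1/2000 → 1/2500 → 1/3200 → 1/4000 → 1/5000 — 1 1/3 stops faster (darker).
Net so far: 2 1/3 stops brighter. Aperture: f/2.2 → f/2.5 → f/2.8 → f/3.2 → f/3.5 → f/4 → f/4.5 → f/5.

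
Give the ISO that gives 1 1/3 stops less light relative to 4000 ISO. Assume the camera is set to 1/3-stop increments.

ISO 1600

ISO: 4000 → 3200 → 2500 → 2000 → 1600 — 1 1/3 stops dropped (darker).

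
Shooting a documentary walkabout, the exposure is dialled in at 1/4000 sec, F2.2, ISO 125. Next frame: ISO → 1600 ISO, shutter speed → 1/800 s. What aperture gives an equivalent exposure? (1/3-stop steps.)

f/18

ISO: 125 → 160 → 200 → 250 → 320 → 400 → 500 → 640 → 800 → 1000 → 1250 → 1600 — 3 2/3 stops higher (brighter).
Shutter speed: 1/4000 → 1/3200 → 1/2500 → 1/2000 → 1/1600 → 1/1250 → 1/1000 → 1/800 — 2 1/3 stops longer (brighter).
Net change so far: 6 stops brighter. Offset with the aperture: f/2.2 → f/2.5 → f/2.8 → f/3.2 → f/3.5 → f/4 → f/4.5 → f/5 → f/5.6 → f/6.3 → f/7.1 → f/8 → f/9 → f/10 → f/11 → f/13 → f/14 → f/16 → f/18.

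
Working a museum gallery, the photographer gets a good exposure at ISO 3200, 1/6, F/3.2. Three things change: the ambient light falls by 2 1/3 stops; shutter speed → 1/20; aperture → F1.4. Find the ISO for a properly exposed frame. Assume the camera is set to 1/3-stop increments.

ISO 10000

Scene light: 2 1/3 stops darker.
Shutter speed: 1/6 → 1/8 → 1/10 → 1/13 → 1/15 → 1/20 — 1 2/3 stops faster (darker).
Aperture: f/3.2 → f/2.8 → f/2.5 → f/2.2 → f/2 → f/1.8 → f/1.6 → f/1.4 — 2 1/3 stops opened up (brighter).
Net so far: 1 2/3 stops darker. ISO: 3200 → 4000 → 5000 → 6400 → 8000 → 10000.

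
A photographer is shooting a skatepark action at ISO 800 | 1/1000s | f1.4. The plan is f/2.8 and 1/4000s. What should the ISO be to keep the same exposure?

Aperture: f/1.4 → f/2 → f/2.8 — 2 stops narrower (darker).
Shutter speed: 1/1000 → 1/2000 → 1/4000 — 2 stops shorter (darker).
Net change so far: 4 stops darker. Offset with the ISO: 800 → 1600 → 3200 → 6400 → 12800.

ISO 12800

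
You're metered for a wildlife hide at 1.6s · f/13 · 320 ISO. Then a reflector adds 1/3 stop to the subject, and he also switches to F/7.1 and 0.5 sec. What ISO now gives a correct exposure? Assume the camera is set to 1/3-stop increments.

Scene light: 1/3 stop brighter.
Aperture: f/13 → f/11 → f/10 → f/9 → f/8 → f/7.1 — 1 2/3 stops larger aperture (brighter).
Shutter speed: 1.6 → 1.3 → 1 → 0.8 → 0.6 → 0.5 — 1 2/3 stops shorter (darker).
Net so far: 1/3 stop brighter. ISO: 320 → 250.

ISO 250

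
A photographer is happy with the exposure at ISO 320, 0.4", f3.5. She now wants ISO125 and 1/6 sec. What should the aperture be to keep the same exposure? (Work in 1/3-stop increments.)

ISO: 320 → 250 → 200 → 160 → 125 — 1 1/3 stops lower (darker).
Shutter speed: 0.4 → 0.3 → 1/4 → 1/5 → 1/6 — 1 1/3 stops shorter (darker).
Net change so far: 2 2/3 stops darker. Offset with the aperture: f/3.5 → f/3.2 → f/2.8 → f/2.5 → f/2.2 → f/2 → f/1.8 → f/1.6 → f/1.4.

f/1.4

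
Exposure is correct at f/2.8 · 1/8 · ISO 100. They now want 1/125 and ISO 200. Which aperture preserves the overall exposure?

Shutter speed: 1/8 → 1/15 → 1/30 → 1/60 → 1/125 — 4 stops shorter (darker).
ISO: 100 → 200 — 1 stop raised (brighter).
Net change so far: 3 stops darker. Offset with the aperture: f/2.8 → f/2 → f/1.4 → f/1.0.

f/1.0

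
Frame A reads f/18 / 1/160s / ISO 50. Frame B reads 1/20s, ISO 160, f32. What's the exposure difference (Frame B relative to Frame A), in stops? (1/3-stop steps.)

3 stops brighter

Aperture: f/18 → f/20 → f/22 → f/25 → f/29 → f/32 — 1 2/3 stops narrower (darker).
Shutter speed: 1/160 → 1/125 → 1/100 → 1/80 → 1/60 → 1/50 → 1/40 → 1/30 → 1/25 → 1/20 — 3 stops slower (brighter).
ISO: 50 → 64 → 80 → 100 → 125 → 160 — 1 2/3 stops raised (brighter).
Net: −1 2/3 +3 +1 2/3 = +3 stops.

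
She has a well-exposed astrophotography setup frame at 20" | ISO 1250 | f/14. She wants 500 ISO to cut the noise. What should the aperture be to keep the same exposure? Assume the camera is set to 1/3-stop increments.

ISO: 1250 → 1000 → 800 → 640 → 500 — 1 1/3 stops lower (darker).
Need 1 1/3 stops brighter from the aperture: f/14 → f/13 → f/11 → f/10 → f/9.

f/9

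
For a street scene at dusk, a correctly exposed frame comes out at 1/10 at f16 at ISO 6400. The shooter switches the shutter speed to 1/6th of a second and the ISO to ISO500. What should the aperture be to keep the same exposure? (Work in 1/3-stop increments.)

f/5.6

Shutter speed: 1/10 → 1/8 → 1/6 — 2/3 stop slower (brighter).
ISO: 6400 → 5000 → 4000 → 3200 → 2500 → 2000 → 1600 → 1250 → 1000 → 800 → 640 → 500 — 3 2/3 stops lower (darker).
Net change so far: 3 stops darker. Offset with the aperture: f/16 → f/14 → f/13 → f/11 → f/10 → f/9 → f/8 → f/7.1 → f/6.3 → f/5.6.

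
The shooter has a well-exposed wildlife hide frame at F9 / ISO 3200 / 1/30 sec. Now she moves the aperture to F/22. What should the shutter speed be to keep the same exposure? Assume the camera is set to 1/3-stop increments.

1/5s

Aperture: f/9 → f/10 → f/11 → f/13 → f/14 → f/16 → f/18 → f/20 → f/22 — 2 2/3 stops narrower (darker).
Need 2 2/3 stops brighter from the shutter speed: 1/30 → 1/25 → 1/20 → 1/15 → 1/13 → 1/10 → 1/8 → 1/6 → 1/5.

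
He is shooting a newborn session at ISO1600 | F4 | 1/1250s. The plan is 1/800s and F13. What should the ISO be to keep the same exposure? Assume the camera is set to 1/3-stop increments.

Shutter speed: 1/1250 → 1/1000 → 1/800 — 2/3 stop slower (brighter).
Aperture: f/4 → f/4.5 → f/5 → f/5.6 → f/6.3 → f/7.1 → f/8 → f/9 → f/10 → f/11 → f/13 — 3 1/3 stops smaller aperture (darker).
Net change so far: 2 2/3 stops darker. Offset with the ISO: 1600 → 2000 → 2500 → 3200 → 4000 → 5000 → 6400 → 8000 → 10000.

ISO 10000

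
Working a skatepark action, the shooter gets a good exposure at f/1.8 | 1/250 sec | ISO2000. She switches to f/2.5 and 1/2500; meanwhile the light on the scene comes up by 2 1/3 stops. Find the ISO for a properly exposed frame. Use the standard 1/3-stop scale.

ISO 8000

Scene light: 2 1/3 stops brighter.
Aperture: f/1.8 → f/2 → f/2.2 → f/2.5 — 1 stop smaller aperture (darker).
Shutter speed: 1/250 → 1/320 → 1/400 → 1/500 → 1/640 → 1/800 → 1/1000 → 1/1250 → 1/1600 → 1/2000 → 1/2500 — 3 1/3 stops shorter (darker).
Net so far: 2 stops darker. ISO: 2000 → 2500 → 3200 → 4000 → 5000 → 6400 → 8000.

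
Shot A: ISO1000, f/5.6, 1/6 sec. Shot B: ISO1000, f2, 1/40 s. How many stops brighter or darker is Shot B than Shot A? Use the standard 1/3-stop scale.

1/3 stop brighter

Aperture: f/5.6 → f/5 → f/4.5 → f/4 → f/3.5 → f/3.2 → f/2.8 → f/2.5 → f/2.2 → f/2 — 3 stops wider (brighter).
Shutter speed: 1/6 → 1/8 → 1/10 → 1/13 → 1/15 → 1/20 → 1/25 → 1/30 → 1/40 — 2 2/3 stops faster (darker).
ISO: unchanged.
Net: +3 −2 2/3 = +1/3 stops.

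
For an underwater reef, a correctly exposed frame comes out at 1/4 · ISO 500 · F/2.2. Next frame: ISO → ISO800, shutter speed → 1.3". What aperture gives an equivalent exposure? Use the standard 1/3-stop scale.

ISO: 500 → 640 → 800 — 2/3 stop raised (brighter).
Shutter speed: 1/4 → 0.3 → 0.4 → 0.5 → 0.6 → 0.8 → 1 → 1.3 — 2 1/3 stops longer (brighter).
Net change so far: 3 stops brighter. Offset with the aperture: f/2.2 → f/2.5 → f/2.8 → f/3.2 → f/3.5 → f/4 → f/4.5 → f/5 → f/5.6 → f/6.3.

f/6.3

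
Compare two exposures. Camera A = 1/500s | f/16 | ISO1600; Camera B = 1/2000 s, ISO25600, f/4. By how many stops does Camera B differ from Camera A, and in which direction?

Aperture: f/16 → f/11 → f/8 → f/5.6 → f/4 — 4 stops opened up (brighter).
Shutter speed: 1/500 → 1/1000 → 1/2000 — 2 stops faster (darker).
ISO: 1600 → 3200 → 6400 → 12800 → 25600 — 4 stops higher (brighter).
Net: +4 −2 +4 = +6 stops.

6 stops brighter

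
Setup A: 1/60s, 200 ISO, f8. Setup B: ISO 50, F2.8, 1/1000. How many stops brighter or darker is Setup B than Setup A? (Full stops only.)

3 stops darker

Aperture: f/8 → f/5.6 → f/4 → f/2.8 — 3 stops opened up (brighter).
Shutter speed: 1/60 → 1/125 → 1/250 → 1/500 → 1/1000 — 4 stops faster (darker).
ISO: 200 → 100 → 50 — 2 stops dropped (darker).
Net: +3 −4 −2 = −3 stops.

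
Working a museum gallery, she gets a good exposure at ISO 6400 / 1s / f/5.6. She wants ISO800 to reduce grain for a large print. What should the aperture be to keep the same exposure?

f/2

ISO: 6400 → 3200 → 1600 → 800 — 3 stops dropped (darker).
Need 3 stops brighter from the aperture: f/5.6 → f/4 → f/2.8 → f/2.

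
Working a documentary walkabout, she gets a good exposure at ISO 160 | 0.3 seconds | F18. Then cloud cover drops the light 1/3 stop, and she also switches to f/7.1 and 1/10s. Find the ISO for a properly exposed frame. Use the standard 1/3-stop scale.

ISO 100

Scene light: 1/3 stop darker.
Aperture: f/18 → f/16 → f/14 → f/13 → f/11 → f/10 → f/9 → f/8 → f/7.1 — 2 2/3 stops wider (brighter).
Shutter speed: 0.3 → 1/4 → 1/5 → 1/6 → 1/8 → 1/10 — 1 2/3 stops faster (darker).
Net so far: 2/3 stop brighter. ISO: 160 → 125 → 100.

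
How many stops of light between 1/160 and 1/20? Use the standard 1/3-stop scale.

1/160 → 1/125 → 1/100 → 1/80 → 1/60 → 1/50 → 1/40 → 1/30 → 1/25 → 1/20 — count the steps: 9 third-stops = 3 stops.

3 stops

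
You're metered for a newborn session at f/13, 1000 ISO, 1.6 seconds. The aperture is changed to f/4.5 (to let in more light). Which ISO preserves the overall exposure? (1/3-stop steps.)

ISO 125

Aperture: f/13 → f/11 → f/10 → f/9 → f/8 → f/7.1 → f/6.3 → f/5.6 → f/5 → f/4.5 — 3 stops larger aperture (brighter).
Need 3 stops darker from the ISO: 1000 → 800 → 640 → 500 → 400 → 320 → 250 → 200 → 160 → 125.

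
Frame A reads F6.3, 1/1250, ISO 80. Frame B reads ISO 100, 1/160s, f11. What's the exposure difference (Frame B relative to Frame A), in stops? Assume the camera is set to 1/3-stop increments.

Aperture: f/6.3 → f/7.1 → f/8 → f/9 → f/10 → f/11 — 1 2/3 stops narrower (darker).
Shutter speed: 1/1250 → 1/1000 → 1/800 → 1/640 → 1/500 → 1/400 → 1/320 → 1/250 → 1/200 → 1/160 — 3 stops slower (brighter).
ISO: 80 → 100 — 1/3 stop raised (brighter).
Net: −1 2/3 +3 +1/3 = +1 2/3 stops.

1 2/3 stops brighter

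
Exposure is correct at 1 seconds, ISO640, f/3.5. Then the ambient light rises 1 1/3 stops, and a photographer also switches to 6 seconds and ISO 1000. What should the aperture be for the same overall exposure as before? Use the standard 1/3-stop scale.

f/18

Scene light: 1 1/3 stops brighter.
Shutter speed: 1 → 1.3 → 1.6 → 2 → 2.5 → 3.2 → 4 → 5 → 6 — 2 2/3 stops longer (brighter).
ISO: 640 → 800 → 1000 — 2/3 stop raised (brighter).
Net so far: 4 2/3 stops brighter. Aperture: f/3.5 → f/4 → f/4.5 → f/5 → f/5.6 → f/6.3 → f/7.1 → f/8 → f/9 → f/10 → f/11 → f/13 → f/14 → f/16 → f/18.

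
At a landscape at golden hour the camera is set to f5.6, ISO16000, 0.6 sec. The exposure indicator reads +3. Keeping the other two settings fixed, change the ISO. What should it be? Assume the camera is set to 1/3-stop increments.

ISO 2000

Overexposed by 3 stops → need 3 stops darker.
ISO: 16000 → 12800 → 10000 → 8000 → 6400 → 5000 → 4000 → 3200 → 2500 → 2000.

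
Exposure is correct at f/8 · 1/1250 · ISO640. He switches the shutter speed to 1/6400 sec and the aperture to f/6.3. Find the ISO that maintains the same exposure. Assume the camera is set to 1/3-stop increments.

Shutter speed: 1/1250 → 1/1600 → 1/2000 → 1/2500 → 1/3200 → 1/4000 → 1/5000 → 1/6400 — 2 1/3 stops faster (darker).
Aperture: f/8 → f/7.1 → f/6.3 — 2/3 stop opened up (brighter).
Net change so far: 1 2/3 stops darker. Offset with the ISO: 640 → 800 → 1000 → 1250 → 1600 → 2000.

ISO 2000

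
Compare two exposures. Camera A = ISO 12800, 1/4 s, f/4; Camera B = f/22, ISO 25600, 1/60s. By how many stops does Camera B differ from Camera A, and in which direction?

8 stops darker

Aperture: f/4 → f/5.6 → f/8 → f/11 → f/16 → f/22 — 5 stops narrower (darker).
Shutter speed: 1/4 → 1/8 → 1/15 → 1/30 → 1/60 — 4 stops shorter (darker).
ISO: 12800 → 25600 — 1 stop raised (brighter).
Net: −5 −4 +1 = −8 stops.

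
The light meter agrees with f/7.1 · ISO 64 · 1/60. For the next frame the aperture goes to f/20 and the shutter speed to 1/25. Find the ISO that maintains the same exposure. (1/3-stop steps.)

ISO 200

Aperture: f/7.1 → f/8 → f/9 → f/10 → f/11 → f/13 → f/14 → f/16 → f/18 → f/20 — 3 stops smaller aperture (darker).
Shutter speed: 1/60 → 1/50 → 1/40 → 1/30 → 1/25 — 1 1/3 stops slower (brighter).
Net change so far: 1 2/3 stops darker. Offset with the ISO: 64 → 80 → 100 → 125 → 160 → 200.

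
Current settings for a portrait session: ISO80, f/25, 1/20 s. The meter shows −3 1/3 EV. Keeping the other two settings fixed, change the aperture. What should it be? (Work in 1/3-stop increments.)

f/8

Underexposed by 3 1/3 stops → need 3 1/3 stops brighter.
Aperture: f/25 → f/22 → f/20 → f/18 → f/16 → f/14 → f/13 → f/11 → f/10 → f/9 → f/8.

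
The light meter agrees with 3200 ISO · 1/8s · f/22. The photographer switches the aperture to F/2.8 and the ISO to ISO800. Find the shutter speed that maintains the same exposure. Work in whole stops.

1/125s

Aperture: f/22 → f/16 → f/11 → f/8 → f/5.6 → f/4 → f/2.8 — 6 stops opened up (brighter).
ISO: 3200 → 1600 → 800 — 2 stops lower (darker).
Net change so far: 4 stops brighter. Offset with the shutter speed: 1/8 → 1/15 → 1/30 → 1/60 → 1/125.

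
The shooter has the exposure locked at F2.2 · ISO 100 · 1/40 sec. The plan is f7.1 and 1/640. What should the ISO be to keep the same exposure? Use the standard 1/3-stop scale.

ISO 16000

Aperture: f/2.2 → f/2.5 → f/2.8 → f/3.2 → f/3.5 → f/4 → f/4.5 → f/5 → f/5.6 → f/6.3 → f/7.1 — 3 1/3 stops narrower (darker).
Shutter speed: 1/40 → 1/50 → 1/60 → 1/80 → 1/100 → 1/125 → 1/160 → 1/200 → 1/250 → 1/320 → 1/400 → 1/500 → 1/640 — 4 stops shorter (darker).
Net change so far: 7 1/3 stops darker. Offset with the ISO: 100 → 125 → 160 → 200 → 250 → 320 → 400 → 500 → 640 → 800 → 1000 → 1250 → 1600 → 2000 → 2500 → 3200 → 4000 → 5000 → 6400 → 8000 → 10000 → 12800 → 16000.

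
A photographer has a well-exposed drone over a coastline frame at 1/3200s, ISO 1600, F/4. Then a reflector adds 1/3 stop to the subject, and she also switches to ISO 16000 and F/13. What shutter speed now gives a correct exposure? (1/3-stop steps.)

1/4000s

Scene light: 1/3 stop brighter.
ISO: 1600 → 2000 → 2500 → 3200 → 4000 → 5000 → 6400 → 8000 → 10000 → 12800 → 16000 — 3 1/3 stops raised (brighter).
Aperture: f/4 → f/4.5 → f/5 → f/5.6 → f/6.3 → f/7.1 → f/8 → f/9 → f/10 → f/11 → f/13 — 3 1/3 stops narrower (darker).
Net so far: 1/3 stop brighter. Shutter speed: 1/3200 → 1/4000.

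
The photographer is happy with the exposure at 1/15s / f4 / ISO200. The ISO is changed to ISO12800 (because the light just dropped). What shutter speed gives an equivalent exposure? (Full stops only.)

1/1000s

ISO: 200 → 400 → 800 → 1600 → 3200 → 6400 → 12800 — 6 stops raised (brighter).
Need 6 stops darker from the shutter speed: 1/15 → 1/30 → 1/60 → 1/125 → 1/250 → 1/500 → 1/1000.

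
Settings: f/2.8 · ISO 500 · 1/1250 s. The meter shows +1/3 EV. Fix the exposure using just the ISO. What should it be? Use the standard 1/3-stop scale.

ISO 400

Overexposed by 1/3 stop → need 1/3 stop darker.
ISO: 500 → 400.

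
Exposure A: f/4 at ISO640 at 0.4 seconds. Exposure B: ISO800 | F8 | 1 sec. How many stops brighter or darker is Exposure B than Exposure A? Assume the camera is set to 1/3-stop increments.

1/3 stop darker

Aperture: f/4 → f/4.5 → f/5 → f/5.6 → f/6.3 → f/7.1 → f/8 — 2 stops narrower (darker).
Shutter speed: 0.4 → 0.5 → 0.6 → 0.8 → 1 — 1 1/3 stops longer (brighter).
ISO: 640 → 800 — 1/3 stop higher (brighter).
Net: −2 +1 1/3 +1/3 = −1/3 stops.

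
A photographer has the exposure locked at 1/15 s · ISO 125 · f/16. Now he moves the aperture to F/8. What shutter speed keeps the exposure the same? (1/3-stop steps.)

1/60s

Aperture: f/16 → f/14 → f/13 → f/11 → f/10 → f/9 → f/8 — 2 stops opened up (brighter).
Need 2 stops darker from the shutter speed: 1/15 → 1/20 → 1/25 → 1/30 → 1/40 → 1/50 → 1/60.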